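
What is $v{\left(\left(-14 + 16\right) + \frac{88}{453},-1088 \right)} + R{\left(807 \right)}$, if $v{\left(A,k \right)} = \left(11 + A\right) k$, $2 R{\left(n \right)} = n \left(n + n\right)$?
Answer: $\frac{288512821}{453} \approx 6.3689 \cdot 10^{5}$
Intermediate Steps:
$R{\left(n \right)} = n^{2}$ ($R{\left(n \right)} = \frac{n \left(n + n\right)}{2} = \frac{n 2 n}{2} = \frac{2 n^{2}}{2} = n^{2}$)
$v{\left(A,k \right)} = k \left(11 + A\right)$
$v{\left(\left(-14 + 16\right) + \frac{88}{453},-1088 \right)} + R{\left(807 \right)} = - 1088 \left(11 + \left(\left(-14 + 16\right) + \frac{88}{453}\right)\right) + 807^{2} = - 1088 \left(11 + \left(2 + 88 \cdot \frac{1}{453}\right)\right) + 651249 = - 1088 \left(11 + \left(2 + \frac{88}{453}\right)\right) + 651249 = - 1088 \left(11 + \frac{994}{453}\right) + 651249 = \left(-1088\right) \frac{5977}{453} + 651249 = - \frac{6502976}{453} + 651249 = \frac{288512821}{453}$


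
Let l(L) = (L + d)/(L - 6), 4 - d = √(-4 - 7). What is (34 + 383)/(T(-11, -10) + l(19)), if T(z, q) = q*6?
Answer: -1367899/191020 + 1807*I*√11/191020 ≈ -7.161 + 0.031374*I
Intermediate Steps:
d = 4 - I*√11 (d = 4 - √(-4 - 7) = 4 - √(-11) = 4 - I*√11 ≈ 4.0 - 3.3166*I)
T(z, q) = 6*q
l(L) = (4 + L - I*√11)/(-6 + L) (l(L) = (L + (4 - I*√11))/(L - 6) = (4 + L - I*√11)/(-6 + L))
(34 + 383)/(T(-11, -10) + l(19)) = (34 + 383)/(6*(-10) + (4 + 19 - I*√11)/(-6 + 19)) = 417/(-60 + (23 - I*√11)/13) = 417/(-60 + (23/13 - I*√11/13)) = 417/(-757/13 - I*√11/13)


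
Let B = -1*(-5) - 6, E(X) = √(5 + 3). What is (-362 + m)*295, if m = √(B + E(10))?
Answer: -106790 + 295*√(-1 + 2*√2) ≈ -1.0639e+5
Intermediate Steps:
E(X) = 2*√2 (E(X) = √8 = 2*√2)
B = -1 (B = 5 - 6 = -1)
m = √(-1 + 2*√2) ≈ 1.3522
(-362 + m)*295 = (-362 + √(-1 + 2*√2))*295 = -106790 + 295*√(-1 + 2*√2)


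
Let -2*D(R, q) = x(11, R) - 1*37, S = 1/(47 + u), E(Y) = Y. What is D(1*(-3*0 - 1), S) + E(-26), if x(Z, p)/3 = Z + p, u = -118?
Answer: -45/2 ≈ -22.500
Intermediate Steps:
x(Z, p) = 3*Z + 3*p (x(Z, p) = 3*(Z + p) = 3*Z + 3*p)
S = -1/71 (S = 1/(47 - 118) = 1/(-71) = -1/71 ≈ -0.014085)
D(R, q) = 2 - 3*R/2 (D(R, q) = -((3*11 + 3*R) - 1*37)/2 = -((33 + 3*R) - 37)/2 = -(-4 + 3*R)/2 = 2 - 3*R/2)
D(1*(-3*0 - 1), S) + E(-26) = (2 - 3*(-3*0 - 1)/2) - 26 = (2 - 3*(0 - 1)/2) - 26 = (2 - 3*(-1)/2) - 26 = (2 - 3/2*(-1)) - 26 = (2 + 3/2) - 26 = 7/2 - 26 = -45/2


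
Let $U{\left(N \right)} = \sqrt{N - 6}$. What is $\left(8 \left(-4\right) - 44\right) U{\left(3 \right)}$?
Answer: $- 76 i \sqrt{3} \approx - 131.64 i$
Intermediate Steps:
$U{\left(N \right)} = \sqrt{-6 + N}$
$\left(8 \left(-4\right) - 44\right) U{\left(3 \right)} = \left(8 \left(-4\right) - 44\right) \sqrt{-6 + 3} = \left(-32 - 44\right) \sqrt{-3} = - 76 i \sqrt{3}$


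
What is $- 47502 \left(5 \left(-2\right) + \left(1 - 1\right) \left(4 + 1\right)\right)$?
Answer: $475020$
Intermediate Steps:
$- 47502 \left(5 \left(-2\right) + \left(1 - 1\right) \left(4 + 1\right)\right) = - 47502 \left(-10 + 0 \cdot 5\right) = - 47502 \left(-10 + 0\right) = \left(-47502\right) \left(-10\right) = 475020$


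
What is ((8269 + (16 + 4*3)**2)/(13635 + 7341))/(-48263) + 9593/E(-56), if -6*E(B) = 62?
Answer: -29134843636595/31383305328 ≈ -928.35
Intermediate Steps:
E(B) = -31/3 (E(B) = -1/6*62 = -31/3)
((8269 + (16 + 4*3)**2)/(13635 + 7341))/(-48263) + 9593/E(-56) = ((8269 + (16 + 4*3)**2)/(13635 + 7341))/(-48263) + 9593/(-31/3) = ((8269 + (16 + 12)**2)/20976)*(-1/48263) + 9593*(-3/31) = ((8269 + 28**2)*(1/20976))*(-1/48263) - 28779/31 = ((8269 + 784)*(1/20976))*(-1/48263) - 28779/31 = (9053*(1/20976))*(-1/48263) - 28779/31 = (9053/20976)*(-1/48263) - 28779/31 = -9053/1012364688 - 28779/31 = -29134843636595/31383305328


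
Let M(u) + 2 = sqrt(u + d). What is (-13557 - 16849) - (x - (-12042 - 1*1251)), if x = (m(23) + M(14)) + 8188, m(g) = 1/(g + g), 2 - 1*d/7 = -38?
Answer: -2386711/46 - 7*sqrt(6) ≈ -51902.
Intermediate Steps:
d = 280 (d = 14 - 7*(-38) = 14 + 266 = 280)
M(u) = -2 + sqrt(280 + u) (M(u) = -2 + sqrt(u + 280) = -2 + sqrt(280 + u))
m(g) = 1/(2*g)
x = 376557/46 + 7*sqrt(6) (x = ((1/2)/23 + (-2 + sqrt(280 + 14))) + 8188 = ((1/2)*(1/23) + (-2 + sqrt(294))) + 8188 = (1/46 + (-2 + 7*sqrt(6))) + 8188 = (-91/46 + 7*sqrt(6)) + 8188 = 376557/46 + 7*sqrt(6) ≈ 8203.2)
(-13557 - 16849) - (x - (-12042 - 1*1251)) = (-13557 - 16849) - ((376557/46 + 7*sqrt(6)) - (-12042 - 1*1251)) = -30406 - ((376557/46 + 7*sqrt(6)) - (-12042 - 1251)) = -30406 - ((376557/46 + 7*sqrt(6)) - 1*(-13293)) = -30406 - ((376557/46 + 7*sqrt(6)) + 13293) = -30406 - (988035/46 + 7*sqrt(6)) = -30406 + (-988035/46 - 7*sqrt(6)) = -2386711/46 - 7*sqrt(6)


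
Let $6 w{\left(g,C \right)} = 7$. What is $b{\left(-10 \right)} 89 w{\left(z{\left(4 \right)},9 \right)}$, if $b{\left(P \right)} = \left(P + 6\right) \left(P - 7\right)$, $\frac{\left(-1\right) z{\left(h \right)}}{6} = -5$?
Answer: $\frac{21182}{3} \approx 7060.7$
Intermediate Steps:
$z{\left(h \right)} = 30$ ($z{\left(h \right)} = \left(-6\right) \left(-5\right) = 30$)
$w{\left(g,C \right)} = \frac{7}{6}$ ($w{\left(g,C \right)} = \frac{1}{6} \cdot 7 = \frac{7}{6}$)
$b{\left(P \right)} = \left(-7 + P\right) \left(6 + P\right)$ ($b{\left(P \right)} = \left(6 + P\right) \left(-7 + P\right) = \left(-7 + P\right) \left(6 + P\right)$)
$b{\left(-10 \right)} 89 w{\left(z{\left(4 \right)},9 \right)} = \left(-42 + \left(-10\right)^{2} - -10\right) 89 \cdot \frac{7}{6} = \left(-42 + 100 + 10\right) 89 \cdot \frac{7}{6} = 68 \cdot 89 \cdot \frac{7}{6} = 6052 \cdot \frac{7}{6} = \frac{21182}{3}$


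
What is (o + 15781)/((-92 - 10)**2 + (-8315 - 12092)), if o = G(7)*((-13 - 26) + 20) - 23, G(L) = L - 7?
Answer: -15758/10003 ≈ -1.5753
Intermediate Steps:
G(L) = -7 + L
o = -23 (o = (-7 + 7)*((-13 - 26) + 20) - 23 = 0*(-39 + 20) - 23 = 0*(-19) - 23 = 0 - 23 = -23)
(o + 15781)/((-92 - 10)**2 + (-8315 - 12092)) = (-23 + 15781)/((-92 - 10)**2 + (-8315 - 12092)) = 15758/((-102)**2 - 20407) = 15758/(10404 - 20407) = 15758/(-10003) = 15758*(-1/10003) = -15758/10003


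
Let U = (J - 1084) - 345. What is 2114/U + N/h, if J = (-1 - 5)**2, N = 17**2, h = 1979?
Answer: -540147/393821 ≈ -1.3716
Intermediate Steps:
N = 289
J = 36 (J = (-6)**2 = 36)
U = -1393 (U = (36 - 1084) - 345 = -1048 - 345 = -1393)
2114/U + N/h = 2114/(-1393) + 289/1979 = 2114*(-1/1393) + 289*(1/1979) = -302/199 + 289/1979 = -540147/393821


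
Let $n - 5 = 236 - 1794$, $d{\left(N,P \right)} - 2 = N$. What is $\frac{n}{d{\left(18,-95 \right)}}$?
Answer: $- \frac{1553}{20} \approx -77.65$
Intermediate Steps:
$d{\left(N,P \right)} = 2 + N$
$n = -1553$ ($n = 5 + \left(236 - 1794\right) = 5 - 1558 = -1553$)
$\frac{n}{d{\left(18,-95 \right)}} = - \frac{1553}{2 + 18} = - \frac{1553}{20}$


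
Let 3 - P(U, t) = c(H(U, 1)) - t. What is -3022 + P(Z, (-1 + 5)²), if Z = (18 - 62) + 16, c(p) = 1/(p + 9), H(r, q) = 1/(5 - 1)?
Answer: -111115/37 ≈ -3003.1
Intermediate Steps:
H(r, q) = ¼ (H(r, q) = 1/4 = ¼)
c(p) = 1/(9 + p)
Z = -28 (Z = -44 + 16 = -28)
P(U, t) = 107/37 + t (P(U, t) = 3 - (1/(9 + ¼) - t) = 3 - (1/(37/4) - t) = 3 - (4/37 - t) = 3 + (-4/37 + t) = 107/37 + t)
-3022 + P(Z, (-1 + 5)²) = -3022 + (107/37 + (-1 + 5)²) = -3022 + (107/37 + 4²) = -3022 + (107/37 + 16) = -3022 + 699/37 = -111115/37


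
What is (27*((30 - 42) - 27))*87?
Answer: -91611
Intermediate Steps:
(27*((30 - 42) - 27))*87 = (27*(-12 - 27))*87 = (27*(-39))*87 = -1053*87 = -91611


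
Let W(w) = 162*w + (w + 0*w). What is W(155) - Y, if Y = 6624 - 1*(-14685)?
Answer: 3956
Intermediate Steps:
W(w) = 163*w (W(w) = 162*w + (w + 0) = 162*w + w = 163*w)
Y = 21309 (Y = 6624 + 14685 = 21309)
W(155) - Y = 163*155 - 1*21309 = 25265 - 21309 = 3956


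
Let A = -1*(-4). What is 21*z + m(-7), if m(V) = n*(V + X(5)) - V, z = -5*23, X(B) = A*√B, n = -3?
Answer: -2387 - 12*√5 ≈ -2413.8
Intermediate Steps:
A = 4
X(B) = 4*√B
z = -115
m(V) = -12*√5 - 4*V (m(V) = -3*(V + 4*√5) - V = (-12*√5 - 3*V) - V = -12*√5 - 4*V)
21*z + m(-7) = 21*(-115) + (-12*√5 - 4*(-7)) = -2415 + (-12*√5 + 28) = -2415 + (28 - 12*√5) = -2387 - 12*√5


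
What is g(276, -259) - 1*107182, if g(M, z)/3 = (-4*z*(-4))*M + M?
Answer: -3537586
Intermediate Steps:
g(M, z) = 3*M + 48*M*z (g(M, z) = 3*((-4*z*(-4))*M + M) = 3*((16*z)*M + M) = 3*(16*M*z + M) = 3*(M + 16*M*z) = 3*M + 48*M*z)
g(276, -259) - 1*107182 = 3*276*(1 + 16*(-259)) - 1*107182 = 3*276*(1 - 4144) - 107182 = 3*276*(-4143) - 107182 = -3430404 - 107182 = -3537586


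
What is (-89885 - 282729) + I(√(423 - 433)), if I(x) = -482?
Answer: -373096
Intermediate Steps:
(-89885 - 282729) + I(√(423 - 433)) = (-89885 - 282729) - 482 = -372614 - 482 = -373096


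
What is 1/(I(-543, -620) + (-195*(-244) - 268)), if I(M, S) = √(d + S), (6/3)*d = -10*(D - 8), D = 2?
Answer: 23656/1119212967 - I*√590/2238425934 ≈ 2.1136e-5 - 1.0851e-8*I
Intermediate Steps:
d = 30 (d = (-10*(2 - 8))/2 = (-10*(-6))/2 = (½)*60 = 30)
I(M, S) = √(30 + S)
1/(I(-543, -620) + (-195*(-244) - 268)) = 1/(√(30 - 620) + (-195*(-244) - 268)) = 1/(√(-590) + (47580 - 268)) = 1/(I*√590 + 47312) = 1/(47312 + I*√590)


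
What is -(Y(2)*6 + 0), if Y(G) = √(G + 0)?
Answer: -6*√2 ≈ -8.4853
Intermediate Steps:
Y(G) = √G
-(Y(2)*6 + 0) = -(√2*6 + 0) = -(6*√2 + 0) = -6*√2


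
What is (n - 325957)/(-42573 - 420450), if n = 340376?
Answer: -14419/463023 ≈ -0.031141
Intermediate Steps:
(n - 325957)/(-42573 - 420450) = (340376 - 325957)/(-42573 - 420450) = 14419/(-463023) = 14419*(-1/463023) = -14419/463023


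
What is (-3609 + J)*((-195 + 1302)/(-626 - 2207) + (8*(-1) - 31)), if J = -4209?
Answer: 872441892/2833 ≈ 3.0796e+5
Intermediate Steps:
(-3609 + J)*((-195 + 1302)/(-626 - 2207) + (8*(-1) - 31)) = (-3609 - 4209)*((-195 + 1302)/(-626 - 2207) + (8*(-1) - 31)) = -7818*(1107/(-2833) + (-8 - 31)) = -7818*(1107*(-1/2833) - 39) = -7818*(-1107/2833 - 39) = -7818*(-111594/2833) = 872441892/2833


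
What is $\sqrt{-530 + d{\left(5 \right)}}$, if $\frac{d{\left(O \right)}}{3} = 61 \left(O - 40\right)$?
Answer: $i \sqrt{6935} \approx 83.277 i$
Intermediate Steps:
$d{\left(O \right)} = -7320 + 183 O$ ($d{\left(O \right)} = 3 \cdot 61 \left(O - 40\right) = 3 \cdot 61 \left(-40 + O\right) = 3 \left(-2440 + 61 O\right) = -7320 + 183 O$)
$\sqrt{-530 + d{\left(5 \right)}} = \sqrt{-530 + \left(-7320 + 183 \cdot 5\right)} = \sqrt{-530 + \left(-7320 + 915\right)} = \sqrt{-530 - 6405} = \sqrt{-6935} = i \sqrt{6935}$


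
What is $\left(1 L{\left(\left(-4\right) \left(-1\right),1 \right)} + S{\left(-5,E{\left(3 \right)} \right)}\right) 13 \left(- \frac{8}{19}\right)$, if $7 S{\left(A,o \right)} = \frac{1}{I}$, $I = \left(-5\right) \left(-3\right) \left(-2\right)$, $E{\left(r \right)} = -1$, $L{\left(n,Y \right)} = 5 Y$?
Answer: $- \frac{54548}{1995} \approx -27.342$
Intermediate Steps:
$I = -30$ ($I = 15 \left(-2\right) = -30$)
$S{\left(A,o \right)} = - \frac{1}{210}$ ($S{\left(A,o \right)} = \frac{1}{7 \left(-30\right)} = \frac{1}{7} \left(- \frac{1}{30}\right) = - \frac{1}{210}$)
$\left(1 L{\left(\left(-4\right) \left(-1\right),1 \right)} + S{\left(-5,E{\left(3 \right)} \right)}\right) 13 \left(- \frac{8}{19}\right) = \left(1 \cdot 5 \cdot 1 - \frac{1}{210}\right) 13 \left(- \frac{8}{19}\right) = \left(1 \cdot 5 - \frac{1}{210}\right) 13 \left(\left(-8\right) \frac{1}{19}\right) = \left(5 - \frac{1}{210}\right) 13 \left(- \frac{8}{19}\right) = \frac{1049}{210} \cdot 13 \left(- \frac{8}{19}\right) = \frac{13637}{210} \left(- \frac{8}{19}\right) = - \frac{54548}{1995}$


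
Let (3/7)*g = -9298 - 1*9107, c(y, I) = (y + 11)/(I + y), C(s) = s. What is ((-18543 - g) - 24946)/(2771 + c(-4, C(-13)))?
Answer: -2312/11775 ≈ -0.19635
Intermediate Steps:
c(y, I) = (11 + y)/(I + y)
g = -42945 (g = 7*(-9298 - 1*9107)/3 = 7*(-9298 - 9107)/3 = (7/3)*(-18405) = -42945)
((-18543 - g) - 24946)/(2771 + c(-4, C(-13))) = ((-18543 - 1*(-42945)) - 24946)/(2771 + (11 - 4)/(-13 - 4)) = ((-18543 + 42945) - 24946)/(2771 + 7/(-17)) = (24402 - 24946)/(2771 - 1/17*7) = -544/(2771 - 7/17) = -544/47100/17 = -544*17/47100 = -2312/11775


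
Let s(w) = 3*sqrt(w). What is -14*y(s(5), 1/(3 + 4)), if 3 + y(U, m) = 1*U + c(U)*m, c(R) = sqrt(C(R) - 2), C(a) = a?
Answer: 42 - 42*sqrt(5) - 2*sqrt(-2 + 3*sqrt(5)) ≈ -56.255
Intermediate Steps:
c(R) = sqrt(-2 + R) (c(R) = sqrt(R - 2) = sqrt(-2 + R))
y(U, m) = -3 + U + m*sqrt(-2 + U) (y(U, m) = -3 + (1*U + sqrt(-2 + U)*m) = -3 + (U + m*sqrt(-2 + U)) = -3 + U + m*sqrt(-2 + U))
-14*y(s(5), 1/(3 + 4)) = -14*(-3 + 3*sqrt(5) + sqrt(-2 + 3*sqrt(5))/(3 + 4)) = -14*(-3 + 3*sqrt(5) + sqrt(-2 + 3*sqrt(5))/7) = 42 - 42*sqrt(5) - 2*sqrt(-2 + 3*sqrt(5))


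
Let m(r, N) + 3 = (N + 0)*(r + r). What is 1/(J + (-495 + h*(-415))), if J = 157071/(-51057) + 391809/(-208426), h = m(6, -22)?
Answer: 3547202094/391274282231687 ≈ 9.0658e-6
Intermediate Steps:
m(r, N) = -3 + 2*N*r (m(r, N) = -3 + (N + 0)*(r + r) = -3 + N*(2*r) = -3 + 2*N*r)
h = -267 (h = -3 + 2*(-22)*6 = -3 - 264 = -267)
J = -17580757453/3547202094 (J = 157071*(-1/51057) + 391809*(-1/208426) = -52357/17019 - 391809/208426 = -17580757453/3547202094 ≈ -4.9562)
1/(J + (-495 + h*(-415))) = 1/(-17580757453/3547202094 + (-495 - 267*(-415))) = 1/(-17580757453/3547202094 + (-495 + 110805)) = 1/(-17580757453/3547202094 + 110310) = 1/(391274282231687/3547202094) = 3547202094/391274282231687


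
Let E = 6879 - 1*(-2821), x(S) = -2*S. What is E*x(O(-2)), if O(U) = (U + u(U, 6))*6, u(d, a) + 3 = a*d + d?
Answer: 2211600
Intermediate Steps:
u(d, a) = -3 + d + a*d (u(d, a) = -3 + (a*d + d) = -3 + (d + a*d) = -3 + d + a*d)
O(U) = -18 + 48*U (O(U) = (U + (-3 + U + 6*U))*6 = (U + (-3 + 7*U))*6 = (-3 + 8*U)*6 = -18 + 48*U)
E = 9700 (E = 6879 + 2821 = 9700)
E*x(O(-2)) = 9700*(-2*(-18 + 48*(-2))) = 9700*(-2*(-18 - 96)) = 9700*(-2*(-114)) = 9700*228 = 2211600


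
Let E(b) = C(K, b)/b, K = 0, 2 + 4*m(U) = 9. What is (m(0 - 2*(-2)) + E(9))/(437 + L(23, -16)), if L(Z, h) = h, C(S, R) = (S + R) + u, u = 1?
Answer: 103/15156 ≈ 0.0067960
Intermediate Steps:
m(U) = 7/4 (m(U) = -½ + (¼)*9 = -½ + 9/4 = 7/4)
C(S, R) = 1 + R + S (C(S, R) = (S + R) + 1 = (R + S) + 1 = 1 + R + S)
E(b) = (1 + b)/b (E(b) = (1 + b + 0)/b = (1 + b)/b)
(m(0 - 2*(-2)) + E(9))/(437 + L(23, -16)) = (7/4 + (1 + 9)/9)/(437 - 16) = (7/4 + (⅑)*10)/421 = (7/4 + 10/9)*(1/421) = (103/36)*(1/421) = 103/15156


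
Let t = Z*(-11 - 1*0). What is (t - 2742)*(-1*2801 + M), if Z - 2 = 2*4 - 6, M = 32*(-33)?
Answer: 10745602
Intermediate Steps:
M = -1056
Z = 4 (Z = 2 + (2*4 - 6) = 2 + (8 - 6) = 2 + 2 = 4)
t = -44 (t = 4*(-11 - 1*0) = 4*(-11 + 0) = 4*(-11) = -44)
(t - 2742)*(-1*2801 + M) = (-44 - 2742)*(-1*2801 - 1056) = -2786*(-2801 - 1056) = -2786*(-3857) = 10745602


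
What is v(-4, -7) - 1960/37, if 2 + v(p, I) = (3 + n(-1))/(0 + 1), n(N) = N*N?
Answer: -1886/37 ≈ -50.973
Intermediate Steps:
n(N) = N²
v(p, I) = 2 (v(p, I) = -2 + (3 + (-1)²)/(0 + 1) = -2 + (3 + 1)/1 = -2 + 4*1 = -2 + 4 = 2)
v(-4, -7) - 1960/37 = 2 - 1960/37 = -1886/37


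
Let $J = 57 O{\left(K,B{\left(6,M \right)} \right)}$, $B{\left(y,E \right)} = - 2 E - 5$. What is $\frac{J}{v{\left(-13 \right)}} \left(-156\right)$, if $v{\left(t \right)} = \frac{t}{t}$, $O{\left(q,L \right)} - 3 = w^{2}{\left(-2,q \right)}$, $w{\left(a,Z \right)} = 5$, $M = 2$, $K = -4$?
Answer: $-248976$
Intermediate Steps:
$B{\left(y,E \right)} = -5 - 2 E$
$O{\left(q,L \right)} = 28$ ($O{\left(q,L \right)} = 3 + 5^{2} = 3 + 25 = 28$)
$J = 1596$ ($J = 57 \cdot 28 = 1596$)
$v{\left(t \right)} = 1$
$\frac{J}{v{\left(-13 \right)}} \left(-156\right) = \frac{1596}{1} \left(-156\right) = 1596 \cdot 1 \left(-156\right) = 1596 \left(-156\right) = -248976$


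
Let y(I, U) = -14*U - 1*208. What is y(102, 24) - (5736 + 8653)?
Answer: -14933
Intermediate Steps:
y(I, U) = -208 - 14*U (y(I, U) = -14*U - 208 = -208 - 14*U)
y(102, 24) - (5736 + 8653) = (-208 - 14*24) - (5736 + 8653) = (-208 - 336) - 1*14389 = -544 - 14389 = -14933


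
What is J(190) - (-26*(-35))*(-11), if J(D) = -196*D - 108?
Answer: -27338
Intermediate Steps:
J(D) = -108 - 196*D
J(190) - (-26*(-35))*(-11) = (-108 - 196*190) - (-26*(-35))*(-11) = (-108 - 37240) - 910*(-11) = -37348 - 1*(-10010) = -37348 + 10010 = -27338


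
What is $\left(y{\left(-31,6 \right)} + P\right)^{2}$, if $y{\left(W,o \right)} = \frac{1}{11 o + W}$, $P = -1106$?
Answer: $\frac{1498386681}{1225} \approx 1.2232 \cdot 10^{6}$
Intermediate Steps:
$y{\left(W,o \right)} = \frac{1}{W + 11 o}$
$\left(y{\left(-31,6 \right)} + P\right)^{2} = \left(\frac{1}{-31 + 11 \cdot 6} - 1106\right)^{2} = \left(\frac{1}{-31 + 66} - 1106\right)^{2} = \left(\frac{1}{35} - 1106\right)^{2} = \left(- \frac{38709}{35}\right)^{2} = \frac{1498386681}{1225}$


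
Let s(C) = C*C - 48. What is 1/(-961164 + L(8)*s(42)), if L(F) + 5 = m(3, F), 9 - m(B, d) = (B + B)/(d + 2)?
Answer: -5/4776648 ≈ -1.0468e-6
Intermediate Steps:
m(B, d) = 9 - 2*B/(2 + d) (m(B, d) = 9 - (B + B)/(d + 2) = 9 - 2*B/(2 + d))
L(F) = -5 + (12 + 9*F)/(2 + F) (L(F) = -5 + (18 - 2*3 + 9*F)/(2 + F) = -5 + (18 - 6 + 9*F)/(2 + F) = -5 + (12 + 9*F)/(2 + F))
s(C) = -48 + C**2 (s(C) = C**2 - 48 = -48 + C**2)
1/(-961164 + L(8)*s(42)) = 1/(-961164 + (2*(1 + 2*8)/(2 + 8))*(-48 + 42**2)) = 1/(-961164 + (2*(1 + 16)/10)*(-48 + 1764)) = 1/(-961164 + (2*(1/10)*17)*1716) = 1/(-961164 + (17/5)*1716) = 1/(-961164 + 29172/5) = 1/(-4776648/5) = -5/4776648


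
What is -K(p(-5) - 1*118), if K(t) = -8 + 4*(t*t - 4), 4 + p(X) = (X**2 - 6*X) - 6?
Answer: -21292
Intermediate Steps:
p(X) = -10 + X**2 - 6*X (p(X) = -4 + ((X**2 - 6*X) - 6) = -4 + (-6 + X**2 - 6*X) = -10 + X**2 - 6*X)
K(t) = -24 + 4*t**2 (K(t) = -8 + 4*(t**2 - 4) = -8 + 4*(-4 + t**2) = -8 + (-16 + 4*t**2) = -24 + 4*t**2)
-K(p(-5) - 1*118) = -(-24 + 4*((-10 + (-5)**2 - 6*(-5)) - 1*118)**2) = -(-24 + 4*((-10 + 25 + 30) - 118)**2) = -(-24 + 4*(45 - 118)**2) = -(-24 + 4*(-73)**2) = -(-24 + 4*5329) = -(-24 + 21316) = -1*21292 = -21292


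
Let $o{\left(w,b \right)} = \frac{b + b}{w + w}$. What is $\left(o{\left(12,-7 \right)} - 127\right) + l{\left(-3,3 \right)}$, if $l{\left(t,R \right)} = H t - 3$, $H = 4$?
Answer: $- \frac{1711}{12} \approx -142.58$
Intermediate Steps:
$l{\left(t,R \right)} = -3 + 4 t$ ($l{\left(t,R \right)} = 4 t - 3 = -3 + 4 t$)
$o{\left(w,b \right)} = \frac{b}{w}$ ($o{\left(w,b \right)} = \frac{2 b}{2 w} = 2 b \frac{1}{2 w} = \frac{b}{w}$)
$\left(o{\left(12,-7 \right)} - 127\right) + l{\left(-3,3 \right)} = \left(- \frac{7}{12} - 127\right) + \left(-3 + 4 \left(-3\right)\right) = \left(\left(-7\right) \frac{1}{12} - 127\right) - 15 = \left(- \frac{7}{12} - 127\right) - 15 = - \frac{1531}{12} - 15 = - \frac{1711}{12}$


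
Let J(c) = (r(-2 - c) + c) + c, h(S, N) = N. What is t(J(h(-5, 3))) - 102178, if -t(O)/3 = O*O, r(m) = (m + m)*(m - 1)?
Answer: -115246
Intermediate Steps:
r(m) = 2*m*(-1 + m) (r(m) = (2*m)*(-1 + m) = 2*m*(-1 + m))
J(c) = 2*c + 2*(-3 - c)*(-2 - c) (J(c) = (2*(-2 - c)*(-1 + (-2 - c)) + c) + c = (2*(-2 - c)*(-3 - c) + c) + c = (2*(-3 - c)*(-2 - c) + c) + c = (c + 2*(-3 - c)*(-2 - c)) + c = 2*c + 2*(-3 - c)*(-2 - c))
t(O) = -3*O² (t(O) = -3*O*O = -3*O²)
t(J(h(-5, 3))) - 102178 = -3*(2*3 + 2*(2 + 3)*(3 + 3))² - 102178 = -3*(6 + 2*5*6)² - 102178 = -3*(6 + 60)² - 102178 = -3*66² - 102178 = -3*4356 - 102178 = -13068 - 102178 = -115246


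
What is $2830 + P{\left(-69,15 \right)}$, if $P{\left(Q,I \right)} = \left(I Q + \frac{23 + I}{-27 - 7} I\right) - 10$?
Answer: $\frac{30060}{17} \approx 1768.2$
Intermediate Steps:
$P{\left(Q,I \right)} = -10 + I Q + I \left(- \frac{23}{34} - \frac{I}{34}\right)$ ($P{\left(Q,I \right)} = \left(I Q + \frac{23 + I}{-34} I\right) - 10 = \left(I Q + \left(23 + I\right) \left(- \frac{1}{34}\right) I\right) - 10 = \left(I Q + \left(- \frac{23}{34} - \frac{I}{34}\right) I\right) - 10 = \left(I Q + I \left(- \frac{23}{34} - \frac{I}{34}\right)\right) - 10 = -10 + I Q + I \left(- \frac{23}{34} - \frac{I}{34}\right)$)
$2830 + P{\left(-69,15 \right)} = 2830 - \left(\frac{35875}{34} + \frac{225}{34}\right) = 2830 - \frac{18050}{17} = \frac{30060}{17}$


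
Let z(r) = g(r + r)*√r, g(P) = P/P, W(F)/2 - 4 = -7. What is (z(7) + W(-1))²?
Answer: (6 - √7)² ≈ 11.251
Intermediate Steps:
W(F) = -6 (W(F) = 8 + 2*(-7) = 8 - 14 = -6)
g(P) = 1
z(r) = √r (z(r) = 1*√r = √r)
(z(7) + W(-1))² = (√7 - 6)² = (-6 + √7)²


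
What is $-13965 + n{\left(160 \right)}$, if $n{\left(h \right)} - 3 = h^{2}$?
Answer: $11638$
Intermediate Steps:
$n{\left(h \right)} = 3 + h^{2}$
$-13965 + n{\left(160 \right)} = -13965 + \left(3 + 160^{2}\right) = -13965 + \left(3 + 25600\right) = -13965 + 25603 = 11638$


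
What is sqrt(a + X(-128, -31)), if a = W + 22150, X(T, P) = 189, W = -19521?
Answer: sqrt(2818) ≈ 53.085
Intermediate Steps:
a = 2629 (a = -19521 + 22150 = 2629)
sqrt(a + X(-128, -31)) = sqrt(2629 + 189) = sqrt(2818)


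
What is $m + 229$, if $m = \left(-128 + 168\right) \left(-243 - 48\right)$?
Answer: $-11411$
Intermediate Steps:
$m = -11640$ ($m = 40 \left(-291\right) = -11640$)
$m + 229 = -11640 + 229 = -11411$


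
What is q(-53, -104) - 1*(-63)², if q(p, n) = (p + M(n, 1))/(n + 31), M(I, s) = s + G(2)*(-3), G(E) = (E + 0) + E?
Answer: -289673/73 ≈ -3968.1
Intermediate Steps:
G(E) = 2*E (G(E) = E + E = 2*E)
M(I, s) = -12 + s (M(I, s) = s + (2*2)*(-3) = s + 4*(-3) = s - 12 = -12 + s)
q(p, n) = (-11 + p)/(31 + n) (q(p, n) = (p + (-12 + 1))/(n + 31) = (p - 11)/(31 + n) = (-11 + p)/(31 + n))
q(-53, -104) - 1*(-63)² = (-11 - 53)/(31 - 104) - 1*(-63)² = -64/(-73) - 1*3969 = -1/73*(-64) - 3969 = 64/73 - 3969 = -289673/73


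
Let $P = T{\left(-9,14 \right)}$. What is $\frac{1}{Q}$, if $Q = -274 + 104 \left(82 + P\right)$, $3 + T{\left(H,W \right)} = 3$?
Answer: $\frac{1}{8254} \approx 0.00012115$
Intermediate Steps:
$T{\left(H,W \right)} = 0$ ($T{\left(H,W \right)} = -3 + 3 = 0$)
$P = 0$
$Q = 8254$ ($Q = -274 + 104 \left(82 + 0\right) = -274 + 104 \cdot 82 = -274 + 8528 = 8254$)
$\frac{1}{Q} = \frac{1}{8254}$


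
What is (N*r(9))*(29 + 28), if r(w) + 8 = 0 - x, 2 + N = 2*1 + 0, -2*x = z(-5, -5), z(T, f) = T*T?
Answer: 0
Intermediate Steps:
z(T, f) = T²
x = -25/2 (x = -½*(-5)² = -½*25 = -25/2 ≈ -12.500)
N = 0 (N = -2 + (2*1 + 0) = -2 + (2 + 0) = -2 + 2 = 0)
r(w) = 9/2 (r(w) = -8 + (0 - 1*(-25/2)) = -8 + (0 + 25/2) = -8 + 25/2 = 9/2)
(N*r(9))*(29 + 28) = (0*(9/2))*(29 + 28) = 0*57 = 0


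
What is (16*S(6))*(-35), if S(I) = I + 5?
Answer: -6160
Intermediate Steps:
S(I) = 5 + I
(16*S(6))*(-35) = (16*(5 + 6))*(-35) = (16*11)*(-35) = 176*(-35) = -6160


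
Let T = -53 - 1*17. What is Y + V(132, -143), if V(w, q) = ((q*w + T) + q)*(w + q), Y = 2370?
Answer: 212349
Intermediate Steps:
T = -70 (T = -53 - 17 = -70)
V(w, q) = (q + w)*(-70 + q + q*w) (V(w, q) = ((q*w - 70) + q)*(w + q) = ((-70 + q*w) + q)*(q + w) = (-70 + q + q*w)*(q + w) = (q + w)*(-70 + q + q*w))
Y + V(132, -143) = 2370 + ((-143)**2 - 70*(-143) - 70*132 - 143*132 - 143*132**2 + 132*(-143)**2) = 2370 + (20449 + 10010 - 9240 - 18876 - 143*17424 + 132*20449) = 2370 + (20449 + 10010 - 9240 - 18876 - 2491632 + 2699268) = 2370 + 209979 = 212349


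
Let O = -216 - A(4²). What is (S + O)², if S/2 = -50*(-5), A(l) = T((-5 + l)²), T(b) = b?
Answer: 26569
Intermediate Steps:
A(l) = (-5 + l)²
O = -337 (O = -216 - (-5 + 4²)² = -216 - (-5 + 16)² = -216 - 1*11² = -216 - 1*121 = -216 - 121 = -337)
S = 500 (S = 2*(-50*(-5)) = 2*250 = 500)
(S + O)² = (500 - 337)² = 163² = 26569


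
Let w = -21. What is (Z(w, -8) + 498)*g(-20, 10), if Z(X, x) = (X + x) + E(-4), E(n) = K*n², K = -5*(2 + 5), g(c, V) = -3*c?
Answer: -5460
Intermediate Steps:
K = -35 (K = -5*7 = -35)
E(n) = -35*n²
Z(X, x) = -560 + X + x (Z(X, x) = (X + x) - 35*(-4)² = (X + x) - 35*16 = (X + x) - 560 = -560 + X + x)
(Z(w, -8) + 498)*g(-20, 10) = ((-560 - 21 - 8) + 498)*(-3*(-20)) = (-589 + 498)*60 = -91*60 = -5460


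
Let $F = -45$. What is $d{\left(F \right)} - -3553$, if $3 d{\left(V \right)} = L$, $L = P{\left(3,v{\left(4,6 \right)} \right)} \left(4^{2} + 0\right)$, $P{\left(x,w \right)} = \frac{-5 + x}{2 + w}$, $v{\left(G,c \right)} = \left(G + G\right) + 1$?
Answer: $\frac{117217}{33} \approx 3552.0$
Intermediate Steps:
$v{\left(G,c \right)} = 1 + 2 G$ ($v{\left(G,c \right)} = 2 G + 1 = 1 + 2 G$)
$P{\left(x,w \right)} = \frac{-5 + x}{2 + w}$
$L = - \frac{32}{11}$ ($L = \frac{-5 + 3}{2 + \left(1 + 2 \cdot 4\right)} \left(4^{2} + 0\right) = \frac{1}{2 + \left(1 + 8\right)} \left(-2\right) \left(16 + 0\right) = \frac{1}{2 + 9} \left(-2\right) 16 = \frac{1}{11} \left(-2\right) 16 = \left(- \frac{2}{11}\right) 16 = - \frac{32}{11} \approx -2.9091$)
$d{\left(V \right)} = - \frac{32}{33}$ ($d{\left(V \right)} = \frac{1}{3} \left(- \frac{32}{11}\right) = - \frac{32}{33}$)
$d{\left(F \right)} - -3553 = - \frac{32}{33} - -3553 = - \frac{32}{33} + 3553 = \frac{117217}{33}$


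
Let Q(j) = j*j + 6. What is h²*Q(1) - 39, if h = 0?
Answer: -39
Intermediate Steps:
Q(j) = 6 + j² (Q(j) = j² + 6 = 6 + j²)
h²*Q(1) - 39 = 0²*(6 + 1²) - 39 = 0*(6 + 1) - 39 = 0*7 - 39 = 0 - 39 = -39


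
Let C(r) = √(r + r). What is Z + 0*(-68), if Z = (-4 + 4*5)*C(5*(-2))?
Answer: 32*I*√5 ≈ 71.554*I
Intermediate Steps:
C(r) = √2*√r (C(r) = √(2*r) = √2*√r)
Z = 32*I*√5 (Z = (-4 + 4*5)*(√2*√(5*(-2))) = (-4 + 20)*(√2*√(-10)) = 16*(√2*(I*√10)) = 16*(2*I*√5) = 32*I*√5 ≈ 71.554*I)
Z + 0*(-68) = 32*I*√5 + 0*(-68) = 32*I*√5 + 0 = 32*I*√5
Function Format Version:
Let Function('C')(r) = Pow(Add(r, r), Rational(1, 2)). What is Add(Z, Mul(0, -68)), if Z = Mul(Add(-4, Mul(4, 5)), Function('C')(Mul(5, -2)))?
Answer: Mul(32, I, Pow(5, Rational(1, 2))) ≈ Mul(71.554, I)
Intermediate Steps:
Function('C')(r) = Mul(Pow(2, Rational(1, 2)), Pow(r, Rational(1, 2))) (Function('C')(r) = Pow(Mul(2, r), Rational(1, 2)) = Mul(Pow(2, Rational(1, 2)), Pow(r, Rational(1, 2))))
Z = Mul(32, I, Pow(5, Rational(1, 2))) (Z = Mul(Add(-4, Mul(4, 5)), Mul(Pow(2, Rational(1, 2)), Pow(Mul(5, -2), Rational(1, 2)))) = Mul(Add(-4, 20), Mul(Pow(2, Rational(1, 2)), Pow(-10, Rational(1, 2)))) = Mul(16, Mul(Pow(2, Rational(1, 2)), Mul(I, Pow(10, Rational(1, 2))))) = Mul(16, Mul(2, I, Pow(5, Rational(1, 2)))) = Mul(32, I, Pow(5, Rational(1, 2))) ≈ Mul(71.554, I))
Add(Z, Mul(0, -68)) = Add(Mul(32, I, Pow(5, Rational(1, 2))), Mul(0, -68)) = Add(Mul(32, I, Pow(5, Rational(1, 2))), 0) = Mul(32, I, Pow(5, Rational(1, 2)))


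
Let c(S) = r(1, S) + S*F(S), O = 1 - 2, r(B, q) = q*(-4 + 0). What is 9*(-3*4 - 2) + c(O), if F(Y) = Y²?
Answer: -123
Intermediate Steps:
r(B, q) = -4*q (r(B, q) = q*(-4) = -4*q)
O = -1
c(S) = S³ - 4*S (c(S) = -4*S + S*S² = -4*S + S³ = S³ - 4*S)
9*(-3*4 - 2) + c(O) = 9*(-3*4 - 2) - (-4 + (-1)²) = 9*(-12 - 2) - (-4 + 1) = 9*(-14) - 1*(-3) = -126 + 3 = -123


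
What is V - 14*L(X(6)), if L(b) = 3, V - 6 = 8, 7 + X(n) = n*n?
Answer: -28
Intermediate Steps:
X(n) = -7 + n² (X(n) = -7 + n*n = -7 + n²)
V = 14 (V = 6 + 8 = 14)
V - 14*L(X(6)) = 14 - 14*3 = 14 - 42 = -28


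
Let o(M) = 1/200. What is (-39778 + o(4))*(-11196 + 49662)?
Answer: -153010035567/100 ≈ -1.5301e+9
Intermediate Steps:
o(M) = 1/200
(-39778 + o(4))*(-11196 + 49662) = (-39778 + 1/200)*(-11196 + 49662) = -7955599/200*38466 = -153010035567/100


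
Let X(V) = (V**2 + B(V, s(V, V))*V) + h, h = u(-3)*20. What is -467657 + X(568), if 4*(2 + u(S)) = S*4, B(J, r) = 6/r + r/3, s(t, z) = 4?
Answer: -430571/3 ≈ -1.4352e+5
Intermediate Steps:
B(J, r) = 6/r + r/3 (B(J, r) = 6/r + r*(1/3) = 6/r + r/3)
u(S) = -2 + S (u(S) = -2 + (S*4)/4 = -2 + (4*S)/4 = -2 + S)
h = -100 (h = (-2 - 3)*20 = -5*20 = -100)
X(V) = -100 + V**2 + 17*V/6 (X(V) = (V**2 + (6/4 + (1/3)*4)*V) - 100 = (V**2 + (6*(1/4) + 4/3)*V) - 100 = (V**2 + (3/2 + 4/3)*V) - 100 = (V**2 + 17*V/6) - 100 = -100 + V**2 + 17*V/6)
-467657 + X(568) = -467657 + (-100 + 568**2 + (17/6)*568) = -467657 + (-100 + 322624 + 4828/3) = -467657 + 972400/3 = -430571/3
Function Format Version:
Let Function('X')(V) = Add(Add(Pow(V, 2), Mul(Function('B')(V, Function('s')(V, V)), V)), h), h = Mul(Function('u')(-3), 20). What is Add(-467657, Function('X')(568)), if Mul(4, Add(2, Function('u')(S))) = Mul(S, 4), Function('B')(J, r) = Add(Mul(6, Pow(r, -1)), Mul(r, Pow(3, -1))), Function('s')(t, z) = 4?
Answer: Rational(-430571, 3) ≈ -1.4352e+5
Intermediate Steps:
Function('B')(J, r) = Add(Mul(6, Pow(r, -1)), Mul(Rational(1, 3), r)) (Function('B')(J, r) = Add(Mul(6, Pow(r, -1)), Mul(r, Rational(1, 3))) = Add(Mul(6, Pow(r, -1)), Mul(Rational(1, 3), r)))
Function('u')(S) = Add(-2, S) (Function('u')(S) = Add(-2, Mul(Rational(1, 4), Mul(S, 4))) = Add(-2, Mul(Rational(1, 4), Mul(4, S))) = Add(-2, S))
h = -100 (h = Mul(Add(-2, -3), 20) = Mul(-5, 20) = -100)
Function('X')(V) = Add(-100, Pow(V, 2), Mul(Rational(17, 6), V)) (Function('X')(V) = Add(Add(Pow(V, 2), Mul(Add(Mul(6, Pow(4, -1)), Mul(Rational(1, 3), 4)), V)), -100) = Add(Add(Pow(V, 2), Mul(Add(Mul(6, Rational(1, 4)), Rational(4, 3)), V)), -100) = Add(Add(Pow(V, 2), Mul(Add(Rational(3, 2), Rational(4, 3)), V)), -100) = Add(Add(Pow(V, 2), Mul(Rational(17, 6), V)), -100) = Add(-100, Pow(V, 2), Mul(Rational(17, 6), V)))
Add(-467657, Function('X')(568)) = Add(-467657, Add(-100, Pow(568, 2), Mul(Rational(17, 6), 568))) = Add(-467657, Add(-100, 322624, Rational(4828, 3))) = Add(-467657, Rational(972400, 3)) = Rational(-430571, 3)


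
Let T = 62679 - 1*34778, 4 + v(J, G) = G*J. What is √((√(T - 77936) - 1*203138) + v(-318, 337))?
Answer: √(-310308 + I*√50035) ≈ 0.201 + 557.05*I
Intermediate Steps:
v(J, G) = -4 + G*J
T = 27901 (T = 62679 - 34778 = 27901)
√((√(T - 77936) - 1*203138) + v(-318, 337)) = √((√(27901 - 77936) - 1*203138) + (-4 + 337*(-318))) = √((√(-50035) - 203138) + (-4 - 107166)) = √((I*√50035 - 203138) - 107170) = √((-203138 + I*√50035) - 107170) = √(-310308 + I*√50035)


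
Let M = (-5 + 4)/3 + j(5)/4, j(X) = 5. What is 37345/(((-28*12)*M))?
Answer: -485/4 ≈ -121.25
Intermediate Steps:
M = 11/12 (M = (-5 + 4)/3 + 5/4 = -1*⅓ + 5*(¼) = -⅓ + 5/4 = 11/12 ≈ 0.91667)
37345/(((-28*12)*M)) = 37345/((-28*12*(11/12))) = 37345/((-336*11/12)) = 37345/(-308) = 37345*(-1/308) = -485/4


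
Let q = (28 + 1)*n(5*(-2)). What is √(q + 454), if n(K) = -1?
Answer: 5*√17 ≈ 20.616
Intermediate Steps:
q = -29 (q = (28 + 1)*(-1) = 29*(-1) = -29)
√(q + 454) = √(-29 + 454) = √425 = 5*√17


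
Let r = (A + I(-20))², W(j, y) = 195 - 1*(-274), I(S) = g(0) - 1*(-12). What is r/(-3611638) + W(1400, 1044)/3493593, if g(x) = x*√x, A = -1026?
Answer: -1795202245003/6308796617667 ≈ -0.28456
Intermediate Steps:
g(x) = x^(3/2)
I(S) = 12 (I(S) = 0^(3/2) - 1*(-12) = 0 + 12 = 12)
W(j, y) = 469 (W(j, y) = 195 + 274 = 469)
r = 1028196 (r = (-1026 + 12)² = (-1014)² = 1028196)
r/(-3611638) + W(1400, 1044)/3493593 = 1028196/(-3611638) + 469/3493593 = 1028196*(-1/3611638) + 469*(1/3493593) = -514098/1805819 + 469/3493593 = -1795202245003/6308796617667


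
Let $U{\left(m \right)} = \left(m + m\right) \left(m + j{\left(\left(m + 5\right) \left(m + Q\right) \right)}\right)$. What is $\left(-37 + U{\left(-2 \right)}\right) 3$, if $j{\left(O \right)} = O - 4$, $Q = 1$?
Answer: $-3$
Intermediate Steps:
$j{\left(O \right)} = -4 + O$
$U{\left(m \right)} = 2 m \left(-4 + m + \left(1 + m\right) \left(5 + m\right)\right)$ ($U{\left(m \right)} = \left(m + m\right) \left(m + \left(-4 + \left(m + 5\right) \left(m + 1\right)\right)\right) = 2 m \left(m + \left(-4 + \left(5 + m\right) \left(1 + m\right)\right)\right) = 2 m \left(m + \left(-4 + \left(1 + m\right) \left(5 + m\right)\right)\right) = 2 m \left(-4 + m + \left(1 + m\right) \left(5 + m\right)\right)$)
$\left(-37 + U{\left(-2 \right)}\right) 3 = \left(-37 + 2 \left(-2\right) \left(1 + \left(-2\right)^{2} + 7 \left(-2\right)\right)\right) 3 = \left(-37 + 2 \left(-2\right) \left(1 + 4 - 14\right)\right) 3 = \left(-37 + 2 \left(-2\right) \left(-9\right)\right) 3 = \left(-37 + 36\right) 3 = \left(-1\right) 3 = -3$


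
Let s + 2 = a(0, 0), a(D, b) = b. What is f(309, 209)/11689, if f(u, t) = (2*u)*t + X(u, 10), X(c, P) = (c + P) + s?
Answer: 129479/11689 ≈ 11.077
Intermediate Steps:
s = -2 (s = -2 + 0 = -2)
X(c, P) = -2 + P + c (X(c, P) = (c + P) - 2 = (P + c) - 2 = -2 + P + c)
f(u, t) = 8 + u + 2*t*u (f(u, t) = (2*u)*t + (-2 + 10 + u) = 2*t*u + (8 + u) = 8 + u + 2*t*u)
f(309, 209)/11689 = (8 + 309 + 2*209*309)/11689 = (8 + 309 + 129162)*(1/11689) = 129479*(1/11689) = 129479/11689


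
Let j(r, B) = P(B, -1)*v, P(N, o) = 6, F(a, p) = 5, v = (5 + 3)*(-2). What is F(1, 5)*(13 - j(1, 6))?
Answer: 545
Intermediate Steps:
v = -16 (v = 8*(-2) = -16)
j(r, B) = -96 (j(r, B) = 6*(-16) = -96)
F(1, 5)*(13 - j(1, 6)) = 5*(13 - 1*(-96)) = 5*(13 + 96) = 5*109 = 545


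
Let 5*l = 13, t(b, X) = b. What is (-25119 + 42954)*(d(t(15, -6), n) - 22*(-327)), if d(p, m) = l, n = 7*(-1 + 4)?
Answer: 128351361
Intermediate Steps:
l = 13/5 (l = (⅕)*13 = 13/5 ≈ 2.6000)
n = 21 (n = 7*3 = 21)
d(p, m) = 13/5
(-25119 + 42954)*(d(t(15, -6), n) - 22*(-327)) = (-25119 + 42954)*(13/5 - 22*(-327)) = 17835*(13/5 + 7194) = 17835*(35983/5) = 128351361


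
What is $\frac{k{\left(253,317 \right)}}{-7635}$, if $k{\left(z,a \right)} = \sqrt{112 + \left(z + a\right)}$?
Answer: $- \frac{\sqrt{682}}{7635} \approx -0.0034204$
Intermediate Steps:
$k{\left(z,a \right)} = \sqrt{112 + a + z}$ ($k{\left(z,a \right)} = \sqrt{112 + \left(a + z\right)} = \sqrt{112 + a + z}$)
$\frac{k{\left(253,317 \right)}}{-7635} = \frac{\sqrt{112 + 317 + 253}}{-7635} = \sqrt{682} \left(- \frac{1}{7635}\right) = - \frac{\sqrt{682}}{7635}$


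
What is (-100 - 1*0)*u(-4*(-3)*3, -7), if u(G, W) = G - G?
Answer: 0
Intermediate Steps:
u(G, W) = 0
(-100 - 1*0)*u(-4*(-3)*3, -7) = (-100 - 1*0)*0 = (-100 + 0)*0 = -100*0 = 0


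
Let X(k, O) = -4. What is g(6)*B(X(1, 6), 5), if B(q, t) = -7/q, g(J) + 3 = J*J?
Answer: 231/4 ≈ 57.750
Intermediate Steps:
g(J) = -3 + J² (g(J) = -3 + J*J = -3 + J²)
g(6)*B(X(1, 6), 5) = (-3 + 6²)*(-7/(-4)) = (-3 + 36)*(-7*(-¼)) = 33*(7/4) = 231/4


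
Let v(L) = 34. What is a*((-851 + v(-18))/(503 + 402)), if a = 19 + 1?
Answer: -3268/181 ≈ -18.055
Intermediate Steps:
a = 20
a*((-851 + v(-18))/(503 + 402)) = 20*((-851 + 34)/(503 + 402)) = 20*(-817/905) = -3268/181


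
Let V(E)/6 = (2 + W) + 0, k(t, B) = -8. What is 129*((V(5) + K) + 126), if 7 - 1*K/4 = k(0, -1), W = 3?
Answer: 27864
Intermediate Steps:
V(E) = 30 (V(E) = 6*((2 + 3) + 0) = 6*(5 + 0) = 6*5 = 30)
K = 60 (K = 28 - 4*(-8) = 28 + 32 = 60)
129*((V(5) + K) + 126) = 129*((30 + 60) + 126) = 129*(90 + 126) = 129*216 = 27864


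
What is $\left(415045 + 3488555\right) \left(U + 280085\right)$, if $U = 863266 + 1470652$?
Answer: $10204022110800$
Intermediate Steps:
$U = 2333918$
$\left(415045 + 3488555\right) \left(U + 280085\right) = \left(415045 + 3488555\right) \left(2333918 + 280085\right) = 3903600 \cdot 2614003 = 10204022110800$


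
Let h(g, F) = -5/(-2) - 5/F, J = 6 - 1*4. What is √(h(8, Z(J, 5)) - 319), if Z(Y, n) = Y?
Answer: I*√319 ≈ 17.861*I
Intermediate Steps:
J = 2 (J = 6 - 4 = 2)
h(g, F) = 5/2 - 5/F (h(g, F) = -5*(-½) - 5/F = 5/2 - 5/F)
√(h(8, Z(J, 5)) - 319) = √((5/2 - 5/2) - 319) = √(0 - 319) = √(-319) = I*√319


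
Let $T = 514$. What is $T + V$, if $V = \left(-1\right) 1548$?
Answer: $-1034$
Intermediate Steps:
$V = -1548$
$T + V = 514 - 1548 = -1034$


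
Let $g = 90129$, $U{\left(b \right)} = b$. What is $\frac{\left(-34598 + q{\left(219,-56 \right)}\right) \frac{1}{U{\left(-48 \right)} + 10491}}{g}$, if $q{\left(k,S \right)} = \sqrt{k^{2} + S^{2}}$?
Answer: $- \frac{34598}{941217147} + \frac{\sqrt{51097}}{941217147} \approx -3.6519 \cdot 10^{-5}$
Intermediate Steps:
$q{\left(k,S \right)} = \sqrt{S^{2} + k^{2}}$
$\frac{\left(-34598 + q{\left(219,-56 \right)}\right) \frac{1}{U{\left(-48 \right)} + 10491}}{g} = \frac{\left(-34598 + \sqrt{\left(-56\right)^{2} + 219^{2}}\right) \frac{1}{-48 + 10491}}{90129} = \frac{-34598 + \sqrt{3136 + 47961}}{10443} \cdot \frac{1}{90129} = \left(-34598 + \sqrt{51097}\right) \frac{1}{10443} \cdot \frac{1}{90129} = \left(- \frac{34598}{10443} + \frac{\sqrt{51097}}{10443}\right) \frac{1}{90129} = - \frac{34598}{941217147} + \frac{\sqrt{51097}}{941217147}$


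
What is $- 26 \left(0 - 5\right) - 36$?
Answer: $94$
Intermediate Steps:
$- 26 \left(0 - 5\right) - 36 = \left(-26\right) \left(-5\right) - 36 = 130 - 36 = 94$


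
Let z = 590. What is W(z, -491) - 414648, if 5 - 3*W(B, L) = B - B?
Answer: -1243939/3 ≈ -4.1465e+5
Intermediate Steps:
W(B, L) = 5/3 (W(B, L) = 5/3 - (B - B)/3 = 5/3 - ⅓*0 = 5/3 + 0 = 5/3)
W(z, -491) - 414648 = 5/3 - 414648 = -1243939/3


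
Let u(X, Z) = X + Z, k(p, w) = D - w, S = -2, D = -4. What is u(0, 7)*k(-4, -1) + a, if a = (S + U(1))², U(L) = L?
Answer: -20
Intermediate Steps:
a = 1 (a = (-2 + 1)² = (-1)² = 1)
k(p, w) = -4 - w
u(0, 7)*k(-4, -1) + a = (0 + 7)*(-4 - 1*(-1)) + 1 = 7*(-4 + 1) + 1 = 7*(-3) + 1 = -21 + 1 = -20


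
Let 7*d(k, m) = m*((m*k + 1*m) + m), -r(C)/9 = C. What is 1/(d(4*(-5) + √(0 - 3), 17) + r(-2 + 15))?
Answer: -14049/12167668 - 2023*I*√3/36503004 ≈ -0.0011546 - 9.599e-5*I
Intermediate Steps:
r(C) = -9*C
d(k, m) = m*(2*m + k*m)/7 (d(k, m) = (m*((m*k + 1*m) + m))/7 = (m*((k*m + m) + m))/7 = (m*((m + k*m) + m))/7 = (m*(2*m + k*m))/7 = m*(2*m + k*m)/7)
1/(d(4*(-5) + √(0 - 3), 17) + r(-2 + 15)) = 1/((⅐)*17²*(2 + (4*(-5) + √(0 - 3))) - 9*(-2 + 15)) = 1/((⅐)*289*(2 + (-20 + √(-3))) - 9*13) = 1/((⅐)*289*(2 + (-20 + I*√3)) - 117) = 1/((⅐)*289*(-18 + I*√3) - 117) = 1/((-5202/7 + 289*I*√3/7) - 117) = 1/(-6021/7 + 289*I*√3/7)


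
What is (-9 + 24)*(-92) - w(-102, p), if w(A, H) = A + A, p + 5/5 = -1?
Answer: -1176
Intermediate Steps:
p = -2 (p = -1 - 1 = -2)
w(A, H) = 2*A
(-9 + 24)*(-92) - w(-102, p) = (-9 + 24)*(-92) - 2*(-102) = 15*(-92) - 1*(-204) = -1380 + 204 = -1176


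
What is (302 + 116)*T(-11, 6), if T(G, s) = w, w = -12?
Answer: -5016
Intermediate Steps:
T(G, s) = -12
(302 + 116)*T(-11, 6) = (302 + 116)*(-12) = 418*(-12) = -5016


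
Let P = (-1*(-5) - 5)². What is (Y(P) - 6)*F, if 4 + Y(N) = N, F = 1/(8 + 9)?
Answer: -10/17 ≈ -0.58823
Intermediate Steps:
P = 0 (P = (5 - 5)² = 0² = 0)
F = 1/17 ≈ 0.058824
Y(N) = -4 + N
(Y(P) - 6)*F = ((-4 + 0) - 6)*(1/17) = (-4 - 6)*(1/17) = -10*1/17 = -10/17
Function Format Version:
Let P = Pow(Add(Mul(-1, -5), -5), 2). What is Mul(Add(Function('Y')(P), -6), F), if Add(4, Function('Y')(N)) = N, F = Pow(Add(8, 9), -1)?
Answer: Rational(-10, 17) ≈ -0.58823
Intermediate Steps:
P = 0 (P = Pow(Add(5, -5), 2) = Pow(0, 2) = 0)
F = Rational(1, 17) (F = Pow(17, -1) = Rational(1, 17) ≈ 0.058824)
Function('Y')(N) = Add(-4, N)
Mul(Add(Function('Y')(P), -6), F) = Mul(Add(Add(-4, 0), -6), Rational(1, 17)) = Mul(Add(-4, -6), Rational(1, 17)) = Mul(-10, Rational(1, 17)) = Rational(-10, 17)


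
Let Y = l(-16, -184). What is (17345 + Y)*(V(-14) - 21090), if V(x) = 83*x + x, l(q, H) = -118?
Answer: -383576382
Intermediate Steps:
V(x) = 84*x
Y = -118
(17345 + Y)*(V(-14) - 21090) = (17345 - 118)*(84*(-14) - 21090) = 17227*(-1176 - 21090) = 17227*(-22266) = -383576382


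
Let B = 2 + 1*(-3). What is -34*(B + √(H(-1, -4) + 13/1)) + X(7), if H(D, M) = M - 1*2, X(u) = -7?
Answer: 27 - 34*√7 ≈ -62.956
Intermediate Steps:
H(D, M) = -2 + M (H(D, M) = M - 2 = -2 + M)
B = -1 (B = 2 - 3 = -1)
-34*(B + √(H(-1, -4) + 13/1)) + X(7) = -34*(-1 + √((-2 - 4) + 13/1)) - 7 = -34*(-1 + √(-6 + 13*1)) - 7 = -34*(-1 + √(-6 + 13)) - 7 = -34*(-1 + √7) - 7 = (34 - 34*√7) - 7 = 27 - 34*√7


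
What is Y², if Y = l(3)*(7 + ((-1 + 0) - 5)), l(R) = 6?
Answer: 36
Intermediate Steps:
Y = 6 (Y = 6*(7 + ((-1 + 0) - 5)) = 6*(7 + (-1 - 5)) = 6*(7 - 6) = 6*1 = 6)
Y² = 6² = 36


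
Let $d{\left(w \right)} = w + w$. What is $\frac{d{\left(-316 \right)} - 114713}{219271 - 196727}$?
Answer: $- \frac{115345}{22544} \approx -5.1164$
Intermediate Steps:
$d{\left(w \right)} = 2 w$
$\frac{d{\left(-316 \right)} - 114713}{219271 - 196727} = \frac{2 \left(-316\right) - 114713}{219271 - 196727} = \frac{-632 - 114713}{22544} = \left(-115345\right) \frac{1}{22544} = - \frac{115345}{22544}$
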